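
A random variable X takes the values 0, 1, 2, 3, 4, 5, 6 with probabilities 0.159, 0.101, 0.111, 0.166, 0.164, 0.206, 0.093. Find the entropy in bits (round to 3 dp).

H = −Σ pᵢ log₂ pᵢ.
−0.159·log₂(0.159) = 0.4218
−0.101·log₂(0.101) = 0.3341
−0.111·log₂(0.111) = 0.3520
−0.166·log₂(0.166) = 0.4301
−0.164·log₂(0.164) = 0.4278
−0.206·log₂(0.206) = 0.4695
−0.093·log₂(0.093) = 0.3187
Sum ≈ 2.7539 → 2.754 bits.

2.754 bits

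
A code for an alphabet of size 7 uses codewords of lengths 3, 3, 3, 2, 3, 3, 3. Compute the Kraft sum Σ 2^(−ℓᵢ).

With common denominator 2^3 = 8: Σ 2^(−ℓᵢ) = 1/8 + 1/8 + 1/8 + 2/8 + 1/8 + 1/8 + 1/8 = 8/8 = 1.

1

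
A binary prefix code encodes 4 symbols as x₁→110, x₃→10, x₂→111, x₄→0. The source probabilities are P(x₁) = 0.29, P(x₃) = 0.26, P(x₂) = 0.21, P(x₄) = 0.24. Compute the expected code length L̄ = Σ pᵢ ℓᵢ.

2.26 bits/symbol

L̄ = Σ pᵢ·ℓᵢ = 0.29·3 + 0.26·2 + 0.21·3 + 0.24·1 = 2.26 bits/symbol.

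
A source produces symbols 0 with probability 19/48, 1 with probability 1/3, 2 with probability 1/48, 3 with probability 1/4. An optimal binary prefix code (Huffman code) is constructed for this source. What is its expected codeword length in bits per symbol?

Repeatedly combine the two least-probable nodes; the expected code length is the sum of the merged weights.
merge 1/48 + 1/4 → 13/48
merge 13/48 + 1/3 → 29/48
merge 19/48 + 29/48 → 1
L = 13/48 + 29/48 + 1 = 15/8 = 1.875 bits/symbol.

1.875 bits/symbol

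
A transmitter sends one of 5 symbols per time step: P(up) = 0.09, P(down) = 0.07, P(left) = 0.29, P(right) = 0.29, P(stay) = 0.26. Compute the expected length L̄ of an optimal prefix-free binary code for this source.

Repeatedly combine the two least-probable nodes; the expected code length is the sum of the merged weights.
merge 7/100 + 9/100 → 4/25
merge 4/25 + 13/50 → 21/50
merge 29/100 + 29/100 → 29/50
merge 21/50 + 29/50 → 1
L = 4/25 + 21/50 + 29/50 + 1 = 54/25 = 2.16 bits/symbol.

2.16 bits/symbol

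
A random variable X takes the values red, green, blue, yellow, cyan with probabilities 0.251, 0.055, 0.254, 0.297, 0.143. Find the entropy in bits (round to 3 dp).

H = −Σ pᵢ log₂ pᵢ.
−0.251·log₂(0.251) = 0.5006
−0.055·log₂(0.055) = 0.2301
−0.254·log₂(0.254) = 0.5022
−0.297·log₂(0.297) = 0.5202
−0.143·log₂(0.143) = 0.4012
Sum ≈ 2.1543 → 2.154 bits.

2.154 bits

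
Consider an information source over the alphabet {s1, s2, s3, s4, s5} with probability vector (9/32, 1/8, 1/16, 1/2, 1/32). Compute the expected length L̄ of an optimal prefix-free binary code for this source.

1.8125 bits/symbol

Repeatedly combine the two least-probable nodes; the expected code length is the sum of the merged weights.
merge 1/32 + 1/16 → 3/32
merge 3/32 + 1/8 → 7/32
merge 7/32 + 9/32 → 1/2
merge 1/2 + 1/2 → 1
L = 3/32 + 7/32 + 1/2 + 1 = 29/16 = 1.8125 bits/symbol.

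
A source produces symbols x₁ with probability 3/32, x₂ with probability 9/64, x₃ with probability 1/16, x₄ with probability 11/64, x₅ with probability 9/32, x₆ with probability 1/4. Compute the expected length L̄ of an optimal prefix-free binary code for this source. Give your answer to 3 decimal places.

2.453 bits/symbol

Repeatedly combine the two least-probable nodes; the expected code length is the sum of the merged weights.
merge 1/16 + 3/32 → 5/32
merge 9/64 + 5/32 → 19/64
merge 11/64 + 1/4 → 27/64
merge 9/32 + 19/64 → 37/64
merge 27/64 + 37/64 → 1
L = 5/32 + 19/64 + 27/64 + 37/64 + 1 = 157/64 ≈ 2.453 bits/symbol.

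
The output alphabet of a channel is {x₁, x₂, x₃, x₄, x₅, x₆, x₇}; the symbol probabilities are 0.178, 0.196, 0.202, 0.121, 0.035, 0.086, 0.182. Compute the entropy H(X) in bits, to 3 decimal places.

H = −Σ pᵢ log₂ pᵢ.
−0.178·log₂(0.178) = 0.4432
−0.196·log₂(0.196) = 0.4608
−0.202·log₂(0.202) = 0.4661
−0.121·log₂(0.121) = 0.3687
−0.035·log₂(0.035) = 0.1693
−0.086·log₂(0.086) = 0.3044
−0.182·log₂(0.182) = 0.4474
Sum ≈ 2.6599 → 2.660 bits.

2.660 bits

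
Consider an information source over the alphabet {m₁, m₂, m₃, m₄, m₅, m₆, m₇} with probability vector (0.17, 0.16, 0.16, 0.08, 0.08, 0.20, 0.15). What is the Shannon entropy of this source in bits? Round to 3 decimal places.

H = −Σ pᵢ log₂ pᵢ.
−0.17·log₂(0.17) = 0.4346
−0.16·log₂(0.16) = 0.4230
−0.16·log₂(0.16) = 0.4230
−0.08·log₂(0.08) = 0.2915
−0.08·log₂(0.08) = 0.2915
−0.20·log₂(0.20) = 0.4644
−0.15·log₂(0.15) = 0.4105
Sum ≈ 2.7386 → 2.739 bits.

2.739 bits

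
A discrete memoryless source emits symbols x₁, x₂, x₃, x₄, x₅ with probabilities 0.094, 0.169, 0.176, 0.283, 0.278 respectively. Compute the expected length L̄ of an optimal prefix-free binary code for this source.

2.263 bits/symbol

Repeatedly combine the two least-probable nodes; the expected code length is the sum of the merged weights.
merge 47/500 + 169/1000 → 263/1000
merge 22/125 + 263/1000 → 439/1000
merge 139/500 + 283/1000 → 561/1000
merge 439/1000 + 561/1000 → 1
L = 263/1000 + 439/1000 + 561/1000 + 1 = 2263/1000 = 2.263 bits/symbol.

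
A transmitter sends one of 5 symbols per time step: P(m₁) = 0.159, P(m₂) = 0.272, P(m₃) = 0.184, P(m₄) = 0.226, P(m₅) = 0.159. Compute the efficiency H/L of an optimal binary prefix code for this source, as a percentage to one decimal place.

Entropy H = −Σ p log₂ p ≈ 2.2888 bits.
Huffman merges: 159/1000+159/1000→159/500; 23/125+113/500→41/100; 34/125+159/500→59/100; 41/100+59/100→1. L = 1159/500 ≈ 2.3180.
Efficiency = H/L = 2.2888/2.3180 = 98.7%.

98.7%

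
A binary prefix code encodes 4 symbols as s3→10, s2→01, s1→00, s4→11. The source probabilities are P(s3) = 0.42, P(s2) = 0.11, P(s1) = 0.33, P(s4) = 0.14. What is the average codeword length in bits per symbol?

2 bits/symbol

L̄ = Σ pᵢ·ℓᵢ = 0.42·2 + 0.11·2 + 0.33·2 + 0.14·2 = 2 bits/symbol.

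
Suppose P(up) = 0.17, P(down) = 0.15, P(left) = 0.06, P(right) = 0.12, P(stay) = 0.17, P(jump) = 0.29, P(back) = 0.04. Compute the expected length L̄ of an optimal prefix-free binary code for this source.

Repeatedly combine the two least-probable nodes; the expected code length is the sum of the merged weights.
merge 1/25 + 3/50 → 1/10
merge 1/10 + 3/25 → 11/50
merge 3/20 + 17/100 → 8/25
merge 17/100 + 11/50 → 39/100
merge 29/100 + 8/25 → 61/100
merge 39/100 + 61/100 → 1
L = 1/10 + 11/50 + 8/25 + 39/100 + 61/100 + 1 = 66/25 = 2.64 bits/symbol.

2.64 bits/symbol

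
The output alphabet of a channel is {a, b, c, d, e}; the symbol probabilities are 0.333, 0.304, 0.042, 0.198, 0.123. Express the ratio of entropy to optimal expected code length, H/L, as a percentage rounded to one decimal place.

Entropy H = −Σ p log₂ p ≈ 2.0771 bits.
Huffman merges: 21/500+123/1000→33/200; 33/200+99/500→363/1000; 38/125+333/1000→637/1000; 363/1000+637/1000→1. L = 433/200 ≈ 2.1650.
Efficiency = H/L = 2.0771/2.1650 = 95.9%.

95.9%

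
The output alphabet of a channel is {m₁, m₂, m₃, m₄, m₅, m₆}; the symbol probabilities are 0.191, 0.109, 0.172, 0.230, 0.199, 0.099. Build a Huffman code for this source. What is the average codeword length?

2.571 bits/symbol

Repeatedly combine the two least-probable nodes; the expected code length is the sum of the merged weights.
merge 99/1000 + 109/1000 → 26/125
merge 43/250 + 191/1000 → 363/1000
merge 199/1000 + 26/125 → 407/1000
merge 23/100 + 363/1000 → 593/1000
merge 407/1000 + 593/1000 → 1
L = 26/125 + 363/1000 + 407/1000 + 593/1000 + 1 = 2571/1000 = 2.571 bits/symbol.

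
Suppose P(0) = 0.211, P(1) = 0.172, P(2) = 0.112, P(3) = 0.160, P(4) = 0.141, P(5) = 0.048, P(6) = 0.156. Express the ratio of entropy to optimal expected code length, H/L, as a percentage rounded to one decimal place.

Entropy H = −Σ p log₂ p ≈ 2.7141 bits.
Huffman merges: 6/125+14/125→4/25; 141/1000+39/250→297/1000; 4/25+4/25→8/25; 43/250+211/1000→383/1000; 297/1000+8/25→617/1000; 383/1000+617/1000→1. L = 2777/1000 ≈ 2.7770.
Efficiency = H/L = 2.7141/2.7770 = 97.7%.

97.7%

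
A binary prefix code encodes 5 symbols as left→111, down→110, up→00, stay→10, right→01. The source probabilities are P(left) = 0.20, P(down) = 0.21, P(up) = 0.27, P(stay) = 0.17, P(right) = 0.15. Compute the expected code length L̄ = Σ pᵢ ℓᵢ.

2.41 bits/symbol

L̄ = Σ pᵢ·ℓᵢ = 0.20·3 + 0.21·3 + 0.27·2 + 0.17·2 + 0.15·2 = 2.41 bits/symbol.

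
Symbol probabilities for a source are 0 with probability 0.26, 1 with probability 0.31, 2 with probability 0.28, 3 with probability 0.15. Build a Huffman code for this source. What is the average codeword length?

Repeatedly combine the two least-probable nodes; the expected code length is the sum of the merged weights.
merge 3/20 + 13/50 → 41/100
merge 7/25 + 31/100 → 59/100
merge 41/100 + 59/100 → 1
L = 41/100 + 59/100 + 1 = 2 bits/symbol.

2 bits/symbol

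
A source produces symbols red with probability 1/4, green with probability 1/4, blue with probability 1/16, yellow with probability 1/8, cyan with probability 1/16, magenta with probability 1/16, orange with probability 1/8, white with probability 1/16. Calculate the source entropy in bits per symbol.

2.75 bits

Each probability is a power of 1/2, so log₂(1/p) is an integer.
H = Σ p·log₂(1/p) = 1/4·2 + 1/4·2 + 1/16·4 + 1/8·3 + 1/16·4 + 1/16·4 + 1/8·3 + 1/16·4 = 2.75 bits.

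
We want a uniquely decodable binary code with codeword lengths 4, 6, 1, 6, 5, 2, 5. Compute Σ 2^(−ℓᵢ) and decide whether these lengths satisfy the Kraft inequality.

With common denominator 2^6 = 64: Σ 2^(−ℓᵢ) = 4/64 + 1/64 + 32/64 + 1/64 + 2/64 + 16/64 + 2/64 = 58/64 = 0.90625.
Kraft's inequality requires Σ ≤ 1; here Σ = 0.90625 ≤ 1, so such a prefix code exists.

0.90625; yes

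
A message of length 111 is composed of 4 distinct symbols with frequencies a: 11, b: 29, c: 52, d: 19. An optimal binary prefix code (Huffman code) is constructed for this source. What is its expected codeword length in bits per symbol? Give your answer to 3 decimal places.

1.802 bits/symbol

Probabilities are the counts divided by 111.
Repeatedly combine the two least-probable nodes; the expected code length is the sum of the merged weights.
merge 11/111 + 19/111 → 10/37
merge 29/111 + 10/37 → 59/111
merge 52/111 + 59/111 → 1
L = 10/37 + 59/111 + 1 = 200/111 ≈ 1.802 bits/symbol.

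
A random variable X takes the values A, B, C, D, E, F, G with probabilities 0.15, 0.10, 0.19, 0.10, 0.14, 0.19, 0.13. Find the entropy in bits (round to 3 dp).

H = −Σ pᵢ log₂ pᵢ.
−0.15·log₂(0.15) = 0.4105
−0.10·log₂(0.10) = 0.3322
−0.19·log₂(0.19) = 0.4552
−0.10·log₂(0.10) = 0.3322
−0.14·log₂(0.14) = 0.3971
−0.19·log₂(0.19) = 0.4552
−0.13·log₂(0.13) = 0.3826
Sum ≈ 2.7651 → 2.765 bits.

2.765 bits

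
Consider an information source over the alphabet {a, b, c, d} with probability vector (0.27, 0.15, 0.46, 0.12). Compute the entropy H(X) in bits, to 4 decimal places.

1.8030 bits

H = −Σ pᵢ log₂ pᵢ.
−0.27·log₂(0.27) = 0.5100
−0.15·log₂(0.15) = 0.4105
−0.46·log₂(0.46) = 0.5153
−0.12·log₂(0.12) = 0.3671
Sum ≈ 1.8030 → 1.8030 bits.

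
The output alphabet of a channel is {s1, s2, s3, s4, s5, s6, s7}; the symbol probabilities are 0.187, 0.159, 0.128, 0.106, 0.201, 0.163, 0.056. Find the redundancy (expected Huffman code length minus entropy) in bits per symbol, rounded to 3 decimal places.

0.052 bits

Entropy H = −Σ p log₂ p ≈ 2.7217 bits.
Huffman merges: 7/125+53/500→81/500; 16/125+159/1000→287/1000; 81/500+163/1000→13/40; 187/1000+201/1000→97/250; 287/1000+13/40→153/250; 97/250+153/250→1. L = 1387/500 ≈ 2.7740.
L − H = 2.7740 − 2.7217 = 0.052 bits.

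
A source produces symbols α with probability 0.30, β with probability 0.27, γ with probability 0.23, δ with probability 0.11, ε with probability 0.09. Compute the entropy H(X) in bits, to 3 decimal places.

H = −Σ pᵢ log₂ pᵢ.
−0.30·log₂(0.30) = 0.5211
−0.27·log₂(0.27) = 0.5100
−0.23·log₂(0.23) = 0.4877
−0.11·log₂(0.11) = 0.3503
−0.09·log₂(0.09) = 0.3127
Sum ≈ 2.1817 → 2.182 bits.

2.182 bits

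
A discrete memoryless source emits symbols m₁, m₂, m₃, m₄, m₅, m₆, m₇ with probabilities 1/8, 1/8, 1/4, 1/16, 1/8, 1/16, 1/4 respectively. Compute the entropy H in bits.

Each probability is a power of 1/2, so log₂(1/p) is an integer.
H = Σ p·log₂(1/p) = 1/8·3 + 1/8·3 + 1/4·2 + 1/16·4 + 1/8·3 + 1/16·4 + 1/4·2 = 2.625 bits.

2.625 bits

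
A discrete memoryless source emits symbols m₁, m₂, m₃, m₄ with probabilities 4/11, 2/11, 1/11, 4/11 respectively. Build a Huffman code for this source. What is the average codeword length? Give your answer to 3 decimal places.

1.909 bits/symbol

Repeatedly combine the two least-probable nodes; the expected code length is the sum of the merged weights.
merge 1/11 + 2/11 → 3/11
merge 3/11 + 4/11 → 7/11
merge 4/11 + 7/11 → 1
L = 3/11 + 7/11 + 1 = 21/11 ≈ 1.909 bits/symbol.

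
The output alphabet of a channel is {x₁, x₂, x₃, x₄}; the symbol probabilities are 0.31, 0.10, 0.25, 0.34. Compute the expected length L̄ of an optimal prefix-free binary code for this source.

Repeatedly combine the two least-probable nodes; the expected code length is the sum of the merged weights.
merge 1/10 + 1/4 → 7/20
merge 31/100 + 17/50 → 13/20
merge 7/20 + 13/20 → 1
L = 7/20 + 13/20 + 1 = 2 bits/symbol.

2 bits/symbol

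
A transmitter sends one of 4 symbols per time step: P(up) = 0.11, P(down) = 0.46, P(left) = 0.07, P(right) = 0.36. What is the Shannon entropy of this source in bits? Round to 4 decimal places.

1.6648 bits

H = −Σ pᵢ log₂ pᵢ.
−0.11·log₂(0.11) = 0.3503
−0.46·log₂(0.46) = 0.5153
−0.07·log₂(0.07) = 0.2686
−0.36·log₂(0.36) = 0.5306
Sum ≈ 1.6648 → 1.6648 bits.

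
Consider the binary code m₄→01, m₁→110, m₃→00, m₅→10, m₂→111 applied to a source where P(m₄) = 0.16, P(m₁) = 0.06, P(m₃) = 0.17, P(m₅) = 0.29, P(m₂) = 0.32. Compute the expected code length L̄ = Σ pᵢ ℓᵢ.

2.38 bits/symbol

L̄ = Σ pᵢ·ℓᵢ = 0.16·2 + 0.06·3 + 0.17·2 + 0.29·2 + 0.32·3 = 2.38 bits/symbol.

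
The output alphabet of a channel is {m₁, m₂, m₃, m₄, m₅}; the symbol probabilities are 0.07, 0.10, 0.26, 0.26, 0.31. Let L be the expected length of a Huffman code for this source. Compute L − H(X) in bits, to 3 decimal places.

Entropy H = −Σ p log₂ p ≈ 2.1351 bits.
Huffman merges: 7/100+1/10→17/100; 17/100+13/50→43/100; 13/50+31/100→57/100; 43/100+57/100→1. L = 217/100 ≈ 2.1700.
L − H = 2.1700 − 2.1351 = 0.035 bits.

0.035 bits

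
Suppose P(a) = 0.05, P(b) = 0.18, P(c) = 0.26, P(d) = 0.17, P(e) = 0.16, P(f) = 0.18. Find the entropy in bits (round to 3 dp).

2.470 bits

H = −Σ pᵢ log₂ pᵢ.
−0.05·log₂(0.05) = 0.2161
−0.18·log₂(0.18) = 0.4453
−0.26·log₂(0.26) = 0.5053
−0.17·log₂(0.17) = 0.4346
−0.16·log₂(0.16) = 0.4230
−0.18·log₂(0.18) = 0.4453
Sum ≈ 2.4696 → 2.470 bits.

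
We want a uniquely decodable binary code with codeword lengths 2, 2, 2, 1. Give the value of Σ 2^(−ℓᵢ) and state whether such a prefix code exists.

1.25; no

With common denominator 2^2 = 4: Σ 2^(−ℓᵢ) = 1/4 + 1/4 + 1/4 + 2/4 = 5/4 = 1.25.
Kraft's inequality requires Σ ≤ 1; here Σ = 1.25 > 1, so no such prefix code exists.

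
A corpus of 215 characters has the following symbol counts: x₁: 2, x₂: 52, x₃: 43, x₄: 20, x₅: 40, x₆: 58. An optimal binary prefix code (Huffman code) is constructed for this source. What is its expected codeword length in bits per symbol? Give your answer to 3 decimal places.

Probabilities are the counts divided by 215.
Repeatedly combine the two least-probable nodes; the expected code length is the sum of the merged weights.
merge 2/215 + 4/43 → 22/215
merge 22/215 + 8/43 → 62/215
merge 1/5 + 52/215 → 19/43
merge 58/215 + 62/215 → 24/43
merge 19/43 + 24/43 → 1
L = 22/215 + 62/215 + 19/43 + 24/43 + 1 = 514/215 ≈ 2.391 bits/symbol.

2.391 bits/symbol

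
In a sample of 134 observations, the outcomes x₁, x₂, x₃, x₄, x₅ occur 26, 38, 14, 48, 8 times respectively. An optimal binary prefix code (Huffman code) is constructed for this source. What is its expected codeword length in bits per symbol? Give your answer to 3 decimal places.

Probabilities are the counts divided by 134.
Repeatedly combine the two least-probable nodes; the expected code length is the sum of the merged weights.
merge 4/67 + 7/67 → 11/67
merge 11/67 + 13/67 → 24/67
merge 19/67 + 24/67 → 43/67
merge 24/67 + 43/67 → 1
L = 11/67 + 24/67 + 43/67 + 1 = 145/67 ≈ 2.164 bits/symbol.

2.164 bits/symbol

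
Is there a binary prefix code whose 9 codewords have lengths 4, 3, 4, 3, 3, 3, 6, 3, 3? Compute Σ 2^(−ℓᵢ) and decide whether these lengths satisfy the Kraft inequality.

With common denominator 2^6 = 64: Σ 2^(−ℓᵢ) = 4/64 + 8/64 + 4/64 + 8/64 + 8/64 + 8/64 + 1/64 + 8/64 + 8/64 = 57/64 = 0.890625.
Kraft's inequality requires Σ ≤ 1; here Σ = 0.890625 ≤ 1, so such a prefix code exists.

0.890625; yes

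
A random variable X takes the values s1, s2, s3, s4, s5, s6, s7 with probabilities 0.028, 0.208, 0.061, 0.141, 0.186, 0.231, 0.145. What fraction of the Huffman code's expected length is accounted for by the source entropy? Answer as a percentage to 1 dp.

Entropy H = −Σ p log₂ p ≈ 2.6039 bits.
Huffman merges: 7/250+61/1000→89/1000; 89/1000+141/1000→23/100; 29/200+93/500→331/1000; 26/125+23/100→219/500; 231/1000+331/1000→281/500; 219/500+281/500→1. L = 53/20 ≈ 2.6500.
Efficiency = H/L = 2.6039/2.6500 = 98.3%.

98.3%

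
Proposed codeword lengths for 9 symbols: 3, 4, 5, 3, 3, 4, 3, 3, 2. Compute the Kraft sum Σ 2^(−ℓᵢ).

With common denominator 2^5 = 32: Σ 2^(−ℓᵢ) = 4/32 + 2/32 + 1/32 + 4/32 + 4/32 + 2/32 + 4/32 + 4/32 + 8/32 = 33/32 = 1.03125.

1.03125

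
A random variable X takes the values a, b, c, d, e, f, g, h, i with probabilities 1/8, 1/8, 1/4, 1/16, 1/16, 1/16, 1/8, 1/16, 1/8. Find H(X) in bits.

Each probability is a power of 1/2, so log₂(1/p) is an integer.
H = Σ p·log₂(1/p) = 1/8·3 + 1/8·3 + 1/4·2 + 1/16·4 + 1/16·4 + 1/16·4 + 1/8·3 + 1/16·4 + 1/8·3 = 3 bits.

3 bits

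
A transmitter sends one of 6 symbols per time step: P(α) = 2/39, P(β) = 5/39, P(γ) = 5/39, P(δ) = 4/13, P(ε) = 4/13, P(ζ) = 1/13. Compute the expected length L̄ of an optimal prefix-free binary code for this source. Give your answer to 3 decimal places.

2.385 bits/symbol

Repeatedly combine the two least-probable nodes; the expected code length is the sum of the merged weights.
merge 2/39 + 1/13 → 5/39
merge 5/39 + 5/39 → 10/39
merge 5/39 + 10/39 → 5/13
merge 4/13 + 4/13 → 8/13
merge 5/13 + 8/13 → 1
L = 5/39 + 10/39 + 5/13 + 8/13 + 1 = 31/13 ≈ 2.385 bits/symbol.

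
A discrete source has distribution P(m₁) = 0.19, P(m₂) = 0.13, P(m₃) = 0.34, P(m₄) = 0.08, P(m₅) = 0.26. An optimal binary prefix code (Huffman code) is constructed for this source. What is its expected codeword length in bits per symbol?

2.21 bits/symbol

Repeatedly combine the two least-probable nodes; the expected code length is the sum of the merged weights.
merge 2/25 + 13/100 → 21/100
merge 19/100 + 21/100 → 2/5
merge 13/50 + 17/50 → 3/5
merge 2/5 + 3/5 → 1
L = 21/100 + 2/5 + 3/5 + 1 = 221/100 = 2.21 bits/symbol.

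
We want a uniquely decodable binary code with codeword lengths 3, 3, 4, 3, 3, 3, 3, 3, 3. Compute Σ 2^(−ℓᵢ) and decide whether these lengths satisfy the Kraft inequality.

1.0625; no

With common denominator 2^4 = 16: Σ 2^(−ℓᵢ) = 2/16 + 2/16 + 1/16 + 2/16 + 2/16 + 2/16 + 2/16 + 2/16 + 2/16 = 17/16 = 1.0625.
Kraft's inequality requires Σ ≤ 1; here Σ = 1.0625 > 1, so no such prefix code exists.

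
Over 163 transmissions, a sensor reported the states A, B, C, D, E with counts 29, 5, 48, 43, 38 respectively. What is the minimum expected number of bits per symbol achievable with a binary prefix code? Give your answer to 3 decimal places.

2.209 bits/symbol

Probabilities are the counts divided by 163.
Repeatedly combine the two least-probable nodes; the expected code length is the sum of the merged weights.
merge 5/163 + 29/163 → 34/163
merge 34/163 + 38/163 → 72/163
merge 43/163 + 48/163 → 91/163
merge 72/163 + 91/163 → 1
L = 34/163 + 72/163 + 91/163 + 1 = 360/163 ≈ 2.209 bits/symbol.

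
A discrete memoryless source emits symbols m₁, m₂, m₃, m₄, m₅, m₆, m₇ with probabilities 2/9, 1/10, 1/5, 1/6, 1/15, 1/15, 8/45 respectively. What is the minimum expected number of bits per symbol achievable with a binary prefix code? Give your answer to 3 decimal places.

2.711 bits/symbol

Repeatedly combine the two least-probable nodes; the expected code length is the sum of the merged weights.
merge 1/15 + 1/15 → 2/15
merge 1/10 + 2/15 → 7/30
merge 1/6 + 8/45 → 31/90
merge 1/5 + 2/9 → 19/45
merge 7/30 + 31/90 → 26/45
merge 19/45 + 26/45 → 1
L = 2/15 + 7/30 + 31/90 + 19/45 + 26/45 + 1 = 122/45 ≈ 2.711 bits/symbol.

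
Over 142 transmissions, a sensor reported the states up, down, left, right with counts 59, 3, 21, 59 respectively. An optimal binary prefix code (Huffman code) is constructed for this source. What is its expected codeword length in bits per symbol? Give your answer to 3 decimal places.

1.754 bits/symbol

Probabilities are the counts divided by 142.
Repeatedly combine the two least-probable nodes; the expected code length is the sum of the merged weights.
merge 3/142 + 21/142 → 12/71
merge 12/71 + 59/142 → 83/142
merge 59/142 + 83/142 → 1
L = 12/71 + 83/142 + 1 = 249/142 ≈ 1.754 bits/symbol.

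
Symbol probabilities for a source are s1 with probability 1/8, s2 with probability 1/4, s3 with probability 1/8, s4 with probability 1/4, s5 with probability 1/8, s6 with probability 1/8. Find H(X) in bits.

2.5 bits

Each probability is a power of 1/2, so log₂(1/p) is an integer.
H = Σ p·log₂(1/p) = 1/8·3 + 1/4·2 + 1/8·3 + 1/4·2 + 1/8·3 + 1/8·3 = 2.5 bits.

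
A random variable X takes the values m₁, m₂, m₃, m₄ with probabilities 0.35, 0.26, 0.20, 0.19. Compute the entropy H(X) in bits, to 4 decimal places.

H = −Σ pᵢ log₂ pᵢ.
−0.35·log₂(0.35) = 0.5301
−0.26·log₂(0.26) = 0.5053
−0.20·log₂(0.20) = 0.4644
−0.19·log₂(0.19) = 0.4552
Sum ≈ 1.9550 → 1.9550 bits.

1.9550 bits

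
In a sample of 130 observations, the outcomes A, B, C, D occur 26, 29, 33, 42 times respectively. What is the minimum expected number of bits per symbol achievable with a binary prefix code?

2 bits/symbol

Probabilities are the counts divided by 130.
Repeatedly combine the two least-probable nodes; the expected code length is the sum of the merged weights.
merge 1/5 + 29/130 → 11/26
merge 33/130 + 21/65 → 15/26
merge 11/26 + 15/26 → 1
L = 11/26 + 15/26 + 1 = 2 bits/symbol.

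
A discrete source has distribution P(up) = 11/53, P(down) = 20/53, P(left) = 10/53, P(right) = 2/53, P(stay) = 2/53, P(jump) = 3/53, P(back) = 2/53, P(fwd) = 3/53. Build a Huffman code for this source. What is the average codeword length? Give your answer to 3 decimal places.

2.528 bits/symbol

Repeatedly combine the two least-probable nodes; the expected code length is the sum of the merged weights.
merge 2/53 + 2/53 → 4/53
merge 2/53 + 3/53 → 5/53
merge 3/53 + 4/53 → 7/53
merge 5/53 + 7/53 → 12/53
merge 10/53 + 11/53 → 21/53
merge 12/53 + 20/53 → 32/53
merge 21/53 + 32/53 → 1
L = 4/53 + 5/53 + 7/53 + 12/53 + 21/53 + 32/53 + 1 = 134/53 ≈ 2.528 bits/symbol.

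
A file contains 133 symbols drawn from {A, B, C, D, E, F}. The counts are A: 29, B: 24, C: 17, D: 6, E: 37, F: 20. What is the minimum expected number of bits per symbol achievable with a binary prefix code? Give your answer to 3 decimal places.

Probabilities are the counts divided by 133.
Repeatedly combine the two least-probable nodes; the expected code length is the sum of the merged weights.
merge 6/133 + 17/133 → 23/133
merge 20/133 + 23/133 → 43/133
merge 24/133 + 29/133 → 53/133
merge 37/133 + 43/133 → 80/133
merge 53/133 + 80/133 → 1
L = 23/133 + 43/133 + 53/133 + 80/133 + 1 = 332/133 ≈ 2.496 bits/symbol.

2.496 bits/symbol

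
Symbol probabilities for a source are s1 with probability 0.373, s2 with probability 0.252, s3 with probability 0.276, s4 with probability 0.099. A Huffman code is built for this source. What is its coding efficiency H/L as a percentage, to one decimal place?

Entropy H = −Σ p log₂ p ≈ 1.8747 bits.
Huffman merges: 99/1000+63/250→351/1000; 69/250+351/1000→627/1000; 373/1000+627/1000→1. L = 989/500 ≈ 1.9780.
Efficiency = H/L = 1.8747/1.9780 = 94.8%.

94.8%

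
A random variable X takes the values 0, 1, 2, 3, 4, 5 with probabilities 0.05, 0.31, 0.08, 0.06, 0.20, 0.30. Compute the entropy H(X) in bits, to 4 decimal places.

H = −Σ pᵢ log₂ pᵢ.
−0.05·log₂(0.05) = 0.2161
−0.31·log₂(0.31) = 0.5238
−0.08·log₂(0.08) = 0.2915
−0.06·log₂(0.06) = 0.2435
−0.20·log₂(0.20) = 0.4644
−0.30·log₂(0.30) = 0.5211
Sum ≈ 2.2604 → 2.2604 bits.

2.2604 bits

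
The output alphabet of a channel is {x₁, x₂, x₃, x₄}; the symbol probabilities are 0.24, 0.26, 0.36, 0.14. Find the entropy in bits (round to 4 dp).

1.9271 bits

H = −Σ pᵢ log₂ pᵢ.
−0.24·log₂(0.24) = 0.4941
−0.26·log₂(0.26) = 0.5053
−0.36·log₂(0.36) = 0.5306
−0.14·log₂(0.14) = 0.3971
Sum ≈ 1.9271 → 1.9271 bits.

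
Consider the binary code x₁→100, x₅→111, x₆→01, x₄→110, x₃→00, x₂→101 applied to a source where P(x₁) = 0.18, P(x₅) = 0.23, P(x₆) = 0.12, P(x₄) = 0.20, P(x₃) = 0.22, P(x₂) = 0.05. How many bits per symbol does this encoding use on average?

2.66 bits/symbol

L̄ = Σ pᵢ·ℓᵢ = 0.18·3 + 0.23·3 + 0.12·2 + 0.20·3 + 0.22·2 + 0.05·3 = 2.66 bits/symbol.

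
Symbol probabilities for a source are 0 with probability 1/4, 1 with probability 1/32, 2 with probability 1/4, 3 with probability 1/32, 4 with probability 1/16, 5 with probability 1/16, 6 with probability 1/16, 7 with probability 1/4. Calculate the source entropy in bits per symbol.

2.5625 bits

Each probability is a power of 1/2, so log₂(1/p) is an integer.
H = Σ p·log₂(1/p) = 1/4·2 + 1/32·5 + 1/4·2 + 1/32·5 + 1/16·4 + 1/16·4 + 1/16·4 + 1/4·2 = 2.5625 bits.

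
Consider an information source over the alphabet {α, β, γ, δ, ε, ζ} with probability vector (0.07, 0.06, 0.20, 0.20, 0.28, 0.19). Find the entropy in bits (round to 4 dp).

2.4103 bits

H = −Σ pᵢ log₂ pᵢ.
−0.07·log₂(0.07) = 0.2686
−0.06·log₂(0.06) = 0.2435
−0.20·log₂(0.20) = 0.4644
−0.20·log₂(0.20) = 0.4644
−0.28·log₂(0.28) = 0.5142
−0.19·log₂(0.19) = 0.4552
Sum ≈ 2.4103 → 2.4103 bits.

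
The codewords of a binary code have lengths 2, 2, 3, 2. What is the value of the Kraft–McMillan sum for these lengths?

0.875

With common denominator 2^3 = 8: Σ 2^(−ℓᵢ) = 2/8 + 2/8 + 1/8 + 2/8 = 7/8 = 0.875.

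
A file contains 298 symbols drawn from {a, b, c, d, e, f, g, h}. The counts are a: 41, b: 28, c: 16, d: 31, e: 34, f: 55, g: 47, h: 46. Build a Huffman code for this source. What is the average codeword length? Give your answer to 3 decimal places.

Probabilities are the counts divided by 298.
Repeatedly combine the two least-probable nodes; the expected code length is the sum of the merged weights.
merge 8/149 + 14/149 → 22/149
merge 31/298 + 17/149 → 65/298
merge 41/298 + 22/149 → 85/298
merge 23/149 + 47/298 → 93/298
merge 55/298 + 65/298 → 60/149
merge 85/298 + 93/298 → 89/149
merge 60/149 + 89/149 → 1
L = 22/149 + 65/298 + 85/298 + 93/298 + 60/149 + 89/149 + 1 = 883/298 ≈ 2.963 bits/symbol.

2.963 bits/symbol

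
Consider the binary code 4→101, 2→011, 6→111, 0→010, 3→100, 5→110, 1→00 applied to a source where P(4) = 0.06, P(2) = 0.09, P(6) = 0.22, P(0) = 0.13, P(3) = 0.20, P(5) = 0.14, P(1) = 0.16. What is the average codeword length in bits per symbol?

2.84 bits/symbol

L̄ = Σ pᵢ·ℓᵢ = 0.06·3 + 0.09·3 + 0.22·3 + 0.13·3 + 0.20·3 + 0.14·3 + 0.16·2 = 2.84 bits/symbol.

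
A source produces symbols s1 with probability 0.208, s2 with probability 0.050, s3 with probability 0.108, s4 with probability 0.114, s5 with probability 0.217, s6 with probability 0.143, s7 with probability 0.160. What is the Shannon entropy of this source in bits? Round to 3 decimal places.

2.694 bits

H = −Σ pᵢ log₂ pᵢ.
−0.208·log₂(0.208) = 0.4712
−0.050·log₂(0.050) = 0.2161
−0.108·log₂(0.108) = 0.3468
−0.114·log₂(0.114) = 0.3571
−0.217·log₂(0.217) = 0.4783
−0.143·log₂(0.143) = 0.4012
−0.160·log₂(0.160) = 0.4230
Sum ≈ 2.6938 → 2.694 bits.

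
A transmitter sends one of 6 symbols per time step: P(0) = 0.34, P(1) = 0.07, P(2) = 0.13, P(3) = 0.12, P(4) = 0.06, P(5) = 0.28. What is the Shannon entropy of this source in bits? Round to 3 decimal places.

H = −Σ pᵢ log₂ pᵢ.
−0.34·log₂(0.34) = 0.5292
−0.07·log₂(0.07) = 0.2686
−0.13·log₂(0.13) = 0.3826
−0.12·log₂(0.12) = 0.3671
−0.06·log₂(0.06) = 0.2435
−0.28·log₂(0.28) = 0.5142
Sum ≈ 2.3052 → 2.305 bits.

2.305 bits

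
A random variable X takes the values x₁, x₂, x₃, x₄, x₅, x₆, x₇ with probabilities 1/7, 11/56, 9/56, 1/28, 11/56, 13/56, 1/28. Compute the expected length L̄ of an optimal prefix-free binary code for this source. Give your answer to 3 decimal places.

Repeatedly combine the two least-probable nodes; the expected code length is the sum of the merged weights.
merge 1/28 + 1/28 → 1/14
merge 1/14 + 1/7 → 3/14
merge 9/56 + 11/56 → 5/14
merge 11/56 + 3/14 → 23/56
merge 13/56 + 5/14 → 33/56
merge 23/56 + 33/56 → 1
L = 1/14 + 3/14 + 5/14 + 23/56 + 33/56 + 1 = 37/14 ≈ 2.643 bits/symbol.

2.643 bits/symbol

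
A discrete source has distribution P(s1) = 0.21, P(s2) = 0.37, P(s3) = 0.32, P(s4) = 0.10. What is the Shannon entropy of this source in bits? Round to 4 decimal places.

H = −Σ pᵢ log₂ pᵢ.
−0.21·log₂(0.21) = 0.4728
−0.37·log₂(0.37) = 0.5307
−0.32·log₂(0.32) = 0.5260
−0.10·log₂(0.10) = 0.3322
Sum ≈ 1.8618 → 1.8618 bits.

1.8618 bits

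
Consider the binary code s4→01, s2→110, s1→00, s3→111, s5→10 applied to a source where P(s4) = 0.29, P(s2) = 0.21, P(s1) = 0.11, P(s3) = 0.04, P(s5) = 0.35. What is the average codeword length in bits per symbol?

2.25 bits/symbol

L̄ = Σ pᵢ·ℓᵢ = 0.29·2 + 0.21·3 + 0.11·2 + 0.04·3 + 0.35·2 = 2.25 bits/symbol.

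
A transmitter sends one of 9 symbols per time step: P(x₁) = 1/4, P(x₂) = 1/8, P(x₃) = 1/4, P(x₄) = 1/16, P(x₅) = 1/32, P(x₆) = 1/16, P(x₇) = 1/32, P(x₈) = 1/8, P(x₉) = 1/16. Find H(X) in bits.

2.8125 bits

Each probability is a power of 1/2, so log₂(1/p) is an integer.
H = Σ p·log₂(1/p) = 1/4·2 + 1/8·3 + 1/4·2 + 1/16·4 + 1/32·5 + 1/16·4 + 1/32·5 + 1/8·3 + 1/16·4 = 2.8125 bits.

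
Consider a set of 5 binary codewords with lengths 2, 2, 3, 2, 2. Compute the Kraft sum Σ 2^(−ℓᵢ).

With common denominator 2^3 = 8: Σ 2^(−ℓᵢ) = 2/8 + 2/8 + 1/8 + 2/8 + 2/8 = 9/8 = 1.125.

1.125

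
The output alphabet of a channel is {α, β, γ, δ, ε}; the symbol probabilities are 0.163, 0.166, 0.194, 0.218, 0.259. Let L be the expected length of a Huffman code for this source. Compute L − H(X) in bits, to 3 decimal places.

0.030 bits

Entropy H = −Σ p log₂ p ≈ 2.2995 bits.
Huffman merges: 163/1000+83/500→329/1000; 97/500+109/500→103/250; 259/1000+329/1000→147/250; 103/250+147/250→1. L = 2329/1000 ≈ 2.3290.
L − H = 2.3290 − 2.2995 = 0.030 bits.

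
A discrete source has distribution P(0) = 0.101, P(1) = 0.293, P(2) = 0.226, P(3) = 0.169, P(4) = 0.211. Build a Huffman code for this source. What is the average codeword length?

Repeatedly combine the two least-probable nodes; the expected code length is the sum of the merged weights.
merge 101/1000 + 169/1000 → 27/100
merge 211/1000 + 113/500 → 437/1000
merge 27/100 + 293/1000 → 563/1000
merge 437/1000 + 563/1000 → 1
L = 27/100 + 437/1000 + 563/1000 + 1 = 227/100 = 2.27 bits/symbol.

2.27 bits/symbol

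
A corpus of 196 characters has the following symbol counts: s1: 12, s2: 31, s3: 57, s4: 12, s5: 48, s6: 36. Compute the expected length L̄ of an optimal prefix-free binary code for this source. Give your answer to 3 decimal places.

Probabilities are the counts divided by 196.
Repeatedly combine the two least-probable nodes; the expected code length is the sum of the merged weights.
merge 3/49 + 3/49 → 6/49
merge 6/49 + 31/196 → 55/196
merge 9/49 + 12/49 → 3/7
merge 55/196 + 57/196 → 4/7
merge 3/7 + 4/7 → 1
L = 6/49 + 55/196 + 3/7 + 4/7 + 1 = 471/196 ≈ 2.403 bits/symbol.

2.403 bits/symbol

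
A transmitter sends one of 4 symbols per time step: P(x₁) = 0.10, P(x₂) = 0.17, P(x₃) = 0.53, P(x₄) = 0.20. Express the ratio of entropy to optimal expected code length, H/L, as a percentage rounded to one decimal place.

98.7%

Entropy H = −Σ p log₂ p ≈ 1.7166 bits.
Huffman merges: 1/10+17/100→27/100; 1/5+27/100→47/100; 47/100+53/100→1. L = 87/50 ≈ 1.7400.
Efficiency = H/L = 1.7166/1.7400 = 98.7%.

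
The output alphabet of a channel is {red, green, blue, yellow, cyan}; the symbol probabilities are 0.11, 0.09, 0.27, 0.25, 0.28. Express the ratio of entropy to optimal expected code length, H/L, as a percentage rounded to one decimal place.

99.4%

Entropy H = −Σ p log₂ p ≈ 2.1872 bits.
Huffman merges: 9/100+11/100→1/5; 1/5+1/4→9/20; 27/100+7/25→11/20; 9/20+11/20→1. L = 11/5 ≈ 2.2000.
Efficiency = H/L = 2.1872/2.2000 = 99.4%.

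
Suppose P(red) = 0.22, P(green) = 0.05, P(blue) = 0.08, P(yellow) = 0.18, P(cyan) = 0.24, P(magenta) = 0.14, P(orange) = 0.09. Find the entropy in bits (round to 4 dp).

H = −Σ pᵢ log₂ pᵢ.
−0.22·log₂(0.22) = 0.4806
−0.05·log₂(0.05) = 0.2161
−0.08·log₂(0.08) = 0.2915
−0.18·log₂(0.18) = 0.4453
−0.24·log₂(0.24) = 0.4941
−0.14·log₂(0.14) = 0.3971
−0.09·log₂(0.09) = 0.3127
Sum ≈ 2.6374 → 2.6374 bits.

2.6374 bits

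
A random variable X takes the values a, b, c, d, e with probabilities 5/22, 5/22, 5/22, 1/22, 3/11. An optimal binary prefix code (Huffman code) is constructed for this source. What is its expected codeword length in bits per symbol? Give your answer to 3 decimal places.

Repeatedly combine the two least-probable nodes; the expected code length is the sum of the merged weights.
merge 1/22 + 5/22 → 3/11
merge 5/22 + 5/22 → 5/11
merge 3/11 + 3/11 → 6/11
merge 5/11 + 6/11 → 1
L = 3/11 + 5/11 + 6/11 + 1 = 25/11 ≈ 2.273 bits/symbol.

2.273 bits/symbol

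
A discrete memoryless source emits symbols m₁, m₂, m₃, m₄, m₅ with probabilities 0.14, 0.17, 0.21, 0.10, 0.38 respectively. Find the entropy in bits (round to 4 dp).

H = −Σ pᵢ log₂ pᵢ.
−0.14·log₂(0.14) = 0.3971
−0.17·log₂(0.17) = 0.4346
−0.21·log₂(0.21) = 0.4728
−0.10·log₂(0.10) = 0.3322
−0.38·log₂(0.38) = 0.5305
Sum ≈ 2.1672 → 2.1672 bits.

2.1672 bits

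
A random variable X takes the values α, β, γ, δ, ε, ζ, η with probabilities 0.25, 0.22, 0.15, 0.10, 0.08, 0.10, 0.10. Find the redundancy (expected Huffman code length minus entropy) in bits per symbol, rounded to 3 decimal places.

Entropy H = −Σ p log₂ p ≈ 2.6792 bits.
Huffman merges: 2/25+1/10→9/50; 1/10+1/10→1/5; 3/20+9/50→33/100; 1/5+11/50→21/50; 1/4+33/100→29/50; 21/50+29/50→1. L = 271/100 ≈ 2.7100.
L − H = 2.7100 − 2.6792 = 0.031 bits.

0.031 bits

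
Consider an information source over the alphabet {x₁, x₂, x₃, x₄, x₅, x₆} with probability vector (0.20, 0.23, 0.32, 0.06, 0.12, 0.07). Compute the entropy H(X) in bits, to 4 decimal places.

H = −Σ pᵢ log₂ pᵢ.
−0.20·log₂(0.20) = 0.4644
−0.23·log₂(0.23) = 0.4877
−0.32·log₂(0.32) = 0.5260
−0.06·log₂(0.06) = 0.2435
−0.12·log₂(0.12) = 0.3671
−0.07·log₂(0.07) = 0.2686
Sum ≈ 2.3572 → 2.3572 bits.

2.3572 bits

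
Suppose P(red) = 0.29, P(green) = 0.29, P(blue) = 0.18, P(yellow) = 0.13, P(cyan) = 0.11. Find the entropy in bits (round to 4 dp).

2.2140 bits

H = −Σ pᵢ log₂ pᵢ.
−0.29·log₂(0.29) = 0.5179
−0.29·log₂(0.29) = 0.5179
−0.18·log₂(0.18) = 0.4453
−0.13·log₂(0.13) = 0.3826
−0.11·log₂(0.11) = 0.3503
Sum ≈ 2.2140 → 2.2140 bits.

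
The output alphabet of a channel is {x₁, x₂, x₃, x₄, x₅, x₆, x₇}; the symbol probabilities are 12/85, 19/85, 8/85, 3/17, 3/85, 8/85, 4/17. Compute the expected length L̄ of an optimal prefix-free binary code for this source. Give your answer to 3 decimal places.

Repeatedly combine the two least-probable nodes; the expected code length is the sum of the merged weights.
merge 3/85 + 8/85 → 11/85
merge 8/85 + 11/85 → 19/85
merge 12/85 + 3/17 → 27/85
merge 19/85 + 19/85 → 38/85
merge 4/17 + 27/85 → 47/85
merge 38/85 + 47/85 → 1
L = 11/85 + 19/85 + 27/85 + 38/85 + 47/85 + 1 = 227/85 ≈ 2.671 bits/symbol.

2.671 bits/symbol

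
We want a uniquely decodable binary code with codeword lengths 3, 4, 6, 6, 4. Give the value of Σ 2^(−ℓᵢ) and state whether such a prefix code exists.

With common denominator 2^6 = 64: Σ 2^(−ℓᵢ) = 8/64 + 4/64 + 1/64 + 1/64 + 4/64 = 18/64 = 0.28125.
Kraft's inequality requires Σ ≤ 1; here Σ = 0.28125 ≤ 1, so such a prefix code exists.

0.28125; yes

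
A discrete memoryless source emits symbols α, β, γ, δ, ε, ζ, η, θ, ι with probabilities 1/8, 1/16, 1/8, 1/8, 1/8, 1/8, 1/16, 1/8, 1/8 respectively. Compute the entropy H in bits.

3.125 bits

Each probability is a power of 1/2, so log₂(1/p) is an integer.
H = Σ p·log₂(1/p) = 1/8·3 + 1/16·4 + 1/8·3 + 1/8·3 + 1/8·3 + 1/8·3 + 1/16·4 + 1/8·3 + 1/8·3 = 3.125 bits.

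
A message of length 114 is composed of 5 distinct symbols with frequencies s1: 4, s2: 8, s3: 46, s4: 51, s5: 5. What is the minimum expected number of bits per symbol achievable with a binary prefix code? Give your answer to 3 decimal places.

Probabilities are the counts divided by 114.
Repeatedly combine the two least-probable nodes; the expected code length is the sum of the merged weights.
merge 2/57 + 5/114 → 3/38
merge 4/57 + 3/38 → 17/114
merge 17/114 + 23/57 → 21/38
merge 17/38 + 21/38 → 1
L = 3/38 + 17/114 + 21/38 + 1 = 203/114 ≈ 1.781 bits/symbol.

1.781 bits/symbol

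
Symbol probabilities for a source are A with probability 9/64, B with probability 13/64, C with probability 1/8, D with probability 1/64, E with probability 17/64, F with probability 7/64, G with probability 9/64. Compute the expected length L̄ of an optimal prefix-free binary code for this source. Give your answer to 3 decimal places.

Repeatedly combine the two least-probable nodes; the expected code length is the sum of the merged weights.
merge 1/64 + 7/64 → 1/8
merge 1/8 + 1/8 → 1/4
merge 9/64 + 9/64 → 9/32
merge 13/64 + 1/4 → 29/64
merge 17/64 + 9/32 → 35/64
merge 29/64 + 35/64 → 1
L = 1/8 + 1/4 + 9/32 + 29/64 + 35/64 + 1 = 85/32 ≈ 2.656 bits/symbol.

2.656 bits/symbol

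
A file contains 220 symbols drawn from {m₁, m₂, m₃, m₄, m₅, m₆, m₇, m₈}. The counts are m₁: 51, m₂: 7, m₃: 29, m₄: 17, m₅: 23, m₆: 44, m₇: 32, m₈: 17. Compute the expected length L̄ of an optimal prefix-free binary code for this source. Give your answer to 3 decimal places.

Probabilities are the counts divided by 220.
Repeatedly combine the two least-probable nodes; the expected code length is the sum of the merged weights.
merge 7/220 + 17/220 → 6/55
merge 17/220 + 23/220 → 2/11
merge 6/55 + 29/220 → 53/220
merge 8/55 + 2/11 → 18/55
merge 1/5 + 51/220 → 19/44
merge 53/220 + 18/55 → 25/44
merge 19/44 + 25/44 → 1
L = 6/55 + 2/11 + 53/220 + 18/55 + 19/44 + 25/44 + 1 = 629/220 ≈ 2.859 bits/symbol.

2.859 bits/symbol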